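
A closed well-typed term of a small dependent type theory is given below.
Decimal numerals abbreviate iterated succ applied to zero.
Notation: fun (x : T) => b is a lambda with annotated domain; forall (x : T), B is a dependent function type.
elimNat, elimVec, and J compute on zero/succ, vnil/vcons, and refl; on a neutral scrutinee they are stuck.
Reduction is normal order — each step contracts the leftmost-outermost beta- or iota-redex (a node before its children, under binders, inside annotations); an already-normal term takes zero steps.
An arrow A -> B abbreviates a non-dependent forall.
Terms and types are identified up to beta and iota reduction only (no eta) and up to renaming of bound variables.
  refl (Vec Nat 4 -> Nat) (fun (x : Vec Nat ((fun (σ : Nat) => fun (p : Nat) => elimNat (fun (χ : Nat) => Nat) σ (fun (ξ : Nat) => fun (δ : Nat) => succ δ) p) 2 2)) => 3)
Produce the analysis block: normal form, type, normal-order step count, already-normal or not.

reduced normal form:
  refl (Vec Nat 4 -> Nat) (fun (x : Vec Nat 4) => 3)
inferred type:
  Eq (Vec Nat 4 -> Nat) (fun (x : Vec Nat 4) => 3) (fun (σ : Vec Nat 4) => 3)
steps to reach normal form (normal order): 9
started in normal form: no
first contracted redex: a beta-redex


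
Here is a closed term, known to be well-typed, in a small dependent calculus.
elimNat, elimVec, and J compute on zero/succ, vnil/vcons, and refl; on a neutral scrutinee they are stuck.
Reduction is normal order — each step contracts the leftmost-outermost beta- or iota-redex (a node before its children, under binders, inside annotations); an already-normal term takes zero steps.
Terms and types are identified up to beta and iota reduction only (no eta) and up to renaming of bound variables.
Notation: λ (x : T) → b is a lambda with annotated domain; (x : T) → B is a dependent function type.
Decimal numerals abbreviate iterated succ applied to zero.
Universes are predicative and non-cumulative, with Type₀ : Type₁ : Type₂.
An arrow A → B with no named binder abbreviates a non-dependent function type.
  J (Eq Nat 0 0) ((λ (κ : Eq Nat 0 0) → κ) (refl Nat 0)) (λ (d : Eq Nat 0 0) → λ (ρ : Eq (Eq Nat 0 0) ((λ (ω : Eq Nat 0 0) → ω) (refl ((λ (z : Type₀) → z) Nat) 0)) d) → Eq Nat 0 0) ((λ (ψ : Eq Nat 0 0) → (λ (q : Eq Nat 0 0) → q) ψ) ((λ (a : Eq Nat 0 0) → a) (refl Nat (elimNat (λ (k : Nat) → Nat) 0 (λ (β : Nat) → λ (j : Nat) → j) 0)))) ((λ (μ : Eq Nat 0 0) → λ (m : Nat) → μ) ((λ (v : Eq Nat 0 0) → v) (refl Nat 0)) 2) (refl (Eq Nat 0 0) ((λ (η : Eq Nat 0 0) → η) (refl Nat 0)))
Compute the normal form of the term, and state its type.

normal form:
  refl Nat 0
inferred type:
  Eq Nat 0 0
observation: normalization takes exactly 5 steps under the normal-order strategy.


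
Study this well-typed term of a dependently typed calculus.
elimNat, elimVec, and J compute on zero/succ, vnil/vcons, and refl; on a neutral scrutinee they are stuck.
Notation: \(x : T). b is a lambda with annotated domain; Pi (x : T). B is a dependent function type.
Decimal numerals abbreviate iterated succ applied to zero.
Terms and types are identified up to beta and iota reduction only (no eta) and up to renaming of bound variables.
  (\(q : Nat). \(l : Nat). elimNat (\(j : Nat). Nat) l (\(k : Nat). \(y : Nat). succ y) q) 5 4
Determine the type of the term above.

inferred type:
  Nat


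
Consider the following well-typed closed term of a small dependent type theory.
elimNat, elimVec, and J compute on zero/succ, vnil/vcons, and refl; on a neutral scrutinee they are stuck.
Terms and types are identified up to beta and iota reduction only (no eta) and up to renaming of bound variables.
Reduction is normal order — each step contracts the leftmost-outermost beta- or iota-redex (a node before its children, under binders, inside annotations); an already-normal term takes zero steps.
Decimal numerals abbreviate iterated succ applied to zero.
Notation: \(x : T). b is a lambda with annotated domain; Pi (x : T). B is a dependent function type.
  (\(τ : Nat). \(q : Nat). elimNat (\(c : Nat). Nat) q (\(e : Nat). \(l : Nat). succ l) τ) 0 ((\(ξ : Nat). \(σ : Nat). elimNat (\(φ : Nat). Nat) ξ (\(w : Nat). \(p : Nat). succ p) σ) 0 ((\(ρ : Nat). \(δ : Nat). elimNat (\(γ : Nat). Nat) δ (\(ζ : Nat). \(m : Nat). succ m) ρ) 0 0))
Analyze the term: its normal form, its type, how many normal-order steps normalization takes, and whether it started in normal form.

normal form:
  0
type:
  Nat
steps to reach normal form (normal order): 9
started in normal form: no
first contracted redex: a beta-redex


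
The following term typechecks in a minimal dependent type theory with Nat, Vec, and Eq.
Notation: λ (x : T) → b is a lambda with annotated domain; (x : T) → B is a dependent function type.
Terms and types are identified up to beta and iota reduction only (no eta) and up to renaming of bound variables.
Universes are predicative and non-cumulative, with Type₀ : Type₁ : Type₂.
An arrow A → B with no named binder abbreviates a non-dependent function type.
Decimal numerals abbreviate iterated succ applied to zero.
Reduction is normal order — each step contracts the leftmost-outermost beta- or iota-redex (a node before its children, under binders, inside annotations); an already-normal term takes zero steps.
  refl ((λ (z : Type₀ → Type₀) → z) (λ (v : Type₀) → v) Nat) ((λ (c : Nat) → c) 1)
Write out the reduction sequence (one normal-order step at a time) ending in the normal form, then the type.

normal-order reduction:
  refl ((λ (z : Type₀ → Type₀) → z) (λ (v : Type₀) → v) Nat) ((λ (c : Nat) → c) 1)
  ~> refl ((λ (z : Type₀) → z) Nat) ((λ (v : Nat) → v) 1)
  ~> refl Nat ((λ (z : Nat) → z) 1)
  ~> refl Nat 1
type:
  Eq Nat 1 1


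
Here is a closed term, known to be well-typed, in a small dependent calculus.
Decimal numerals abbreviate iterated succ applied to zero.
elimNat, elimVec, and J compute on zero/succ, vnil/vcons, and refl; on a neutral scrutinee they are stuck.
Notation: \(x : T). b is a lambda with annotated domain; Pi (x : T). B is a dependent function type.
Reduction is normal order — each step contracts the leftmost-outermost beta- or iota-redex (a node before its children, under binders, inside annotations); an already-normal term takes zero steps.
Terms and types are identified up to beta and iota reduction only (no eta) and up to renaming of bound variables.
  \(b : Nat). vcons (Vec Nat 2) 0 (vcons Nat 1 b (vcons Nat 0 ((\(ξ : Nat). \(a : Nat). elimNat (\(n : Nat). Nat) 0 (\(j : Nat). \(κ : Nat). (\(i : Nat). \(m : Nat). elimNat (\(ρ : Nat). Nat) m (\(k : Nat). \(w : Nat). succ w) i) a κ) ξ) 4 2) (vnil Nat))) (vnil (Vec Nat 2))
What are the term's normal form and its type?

reduced normal form:
  \(b : Nat). vcons (Vec Nat 2) 0 (vcons Nat 1 b (vcons Nat 0 8 (vnil Nat))) (vnil (Vec Nat 2))
inferred type:
  Pi (b : Nat). Vec (Vec Nat 2) 1


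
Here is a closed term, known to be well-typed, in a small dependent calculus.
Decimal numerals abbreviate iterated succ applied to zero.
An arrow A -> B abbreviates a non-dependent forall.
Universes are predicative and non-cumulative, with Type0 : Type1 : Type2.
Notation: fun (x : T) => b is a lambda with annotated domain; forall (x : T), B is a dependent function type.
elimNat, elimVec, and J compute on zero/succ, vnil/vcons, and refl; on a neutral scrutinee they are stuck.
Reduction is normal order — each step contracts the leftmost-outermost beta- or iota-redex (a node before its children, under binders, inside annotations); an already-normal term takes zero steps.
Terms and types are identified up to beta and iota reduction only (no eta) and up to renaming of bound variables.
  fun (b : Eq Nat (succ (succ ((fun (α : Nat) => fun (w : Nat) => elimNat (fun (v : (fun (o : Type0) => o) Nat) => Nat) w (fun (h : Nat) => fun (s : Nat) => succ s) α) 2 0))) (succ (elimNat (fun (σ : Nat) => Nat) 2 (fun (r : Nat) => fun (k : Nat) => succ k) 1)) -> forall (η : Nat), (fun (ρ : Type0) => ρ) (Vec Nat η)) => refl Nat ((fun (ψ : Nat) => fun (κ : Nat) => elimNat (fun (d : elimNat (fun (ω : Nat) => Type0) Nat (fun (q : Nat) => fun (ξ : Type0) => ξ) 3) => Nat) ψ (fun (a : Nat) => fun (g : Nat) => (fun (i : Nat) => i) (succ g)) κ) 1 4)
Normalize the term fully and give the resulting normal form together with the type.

resulting normal form:
  fun (b : Eq Nat 4 4 -> forall (α : Nat), Vec Nat α) => refl Nat 5
inferred type:
  (Eq Nat 4 4 -> forall (b : Nat), Vec Nat b) -> Eq Nat 5 5


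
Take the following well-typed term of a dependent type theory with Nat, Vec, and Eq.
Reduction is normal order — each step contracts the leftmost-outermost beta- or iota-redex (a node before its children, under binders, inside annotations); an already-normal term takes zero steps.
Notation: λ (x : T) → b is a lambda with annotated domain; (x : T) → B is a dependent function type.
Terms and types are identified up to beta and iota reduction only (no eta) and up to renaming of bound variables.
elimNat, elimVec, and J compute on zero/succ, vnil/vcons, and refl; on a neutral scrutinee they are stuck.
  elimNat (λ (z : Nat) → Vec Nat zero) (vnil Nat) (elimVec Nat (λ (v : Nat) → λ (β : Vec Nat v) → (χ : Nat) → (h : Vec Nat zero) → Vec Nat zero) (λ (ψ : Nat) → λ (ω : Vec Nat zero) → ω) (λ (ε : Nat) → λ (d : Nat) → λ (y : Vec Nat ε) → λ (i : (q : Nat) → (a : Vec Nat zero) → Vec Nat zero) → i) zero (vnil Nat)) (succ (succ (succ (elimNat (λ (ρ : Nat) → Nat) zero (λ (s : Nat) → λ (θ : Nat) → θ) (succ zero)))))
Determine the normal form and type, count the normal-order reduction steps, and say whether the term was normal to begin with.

reduced normal form:
  vnil Nat
the term's type:
  Vec Nat zero
steps to reach normal form (normal order): 18
started in normal form: no
first redex: an elimNat iota-redex


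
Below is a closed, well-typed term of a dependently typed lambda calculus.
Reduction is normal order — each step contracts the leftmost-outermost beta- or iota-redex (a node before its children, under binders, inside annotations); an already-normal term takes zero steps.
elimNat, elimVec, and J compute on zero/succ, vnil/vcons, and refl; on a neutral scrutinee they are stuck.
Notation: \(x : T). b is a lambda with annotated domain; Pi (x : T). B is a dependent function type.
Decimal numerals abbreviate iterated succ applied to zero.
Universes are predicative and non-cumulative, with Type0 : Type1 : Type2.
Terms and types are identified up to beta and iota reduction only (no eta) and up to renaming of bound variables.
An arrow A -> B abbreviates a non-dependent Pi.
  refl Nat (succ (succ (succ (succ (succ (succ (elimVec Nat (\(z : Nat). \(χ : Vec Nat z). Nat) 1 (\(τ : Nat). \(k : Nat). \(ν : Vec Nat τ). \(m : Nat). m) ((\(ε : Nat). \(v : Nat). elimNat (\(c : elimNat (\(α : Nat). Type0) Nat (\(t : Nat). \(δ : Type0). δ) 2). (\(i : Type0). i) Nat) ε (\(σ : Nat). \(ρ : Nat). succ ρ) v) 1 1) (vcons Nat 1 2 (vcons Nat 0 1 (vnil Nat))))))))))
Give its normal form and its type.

resulting normal form:
  refl Nat 7
inferred type:
  Eq Nat 7 7
observation: 11 normal-order steps separate the term from its normal form.


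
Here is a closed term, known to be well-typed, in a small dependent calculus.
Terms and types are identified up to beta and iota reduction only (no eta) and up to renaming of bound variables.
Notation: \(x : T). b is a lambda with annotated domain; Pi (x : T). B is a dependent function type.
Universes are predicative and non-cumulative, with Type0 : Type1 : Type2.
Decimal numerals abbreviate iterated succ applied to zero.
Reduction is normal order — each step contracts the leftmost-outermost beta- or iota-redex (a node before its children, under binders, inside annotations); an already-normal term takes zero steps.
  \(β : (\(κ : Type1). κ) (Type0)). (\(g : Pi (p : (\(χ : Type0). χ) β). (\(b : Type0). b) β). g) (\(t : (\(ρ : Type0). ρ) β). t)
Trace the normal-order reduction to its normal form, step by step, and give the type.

reduction (normal order):
  \(β : (\(κ : Type1). κ) (Type0)). (\(g : Pi (p : (\(χ : Type0). χ) β). (\(b : Type0). b) β). g) (\(t : (\(ρ : Type0). ρ) β). t)
  ~> \(β : Type0). (\(κ : Pi (g : (\(p : Type0). p) β). (\(χ : Type0). χ) β). κ) (\(b : (\(t : Type0). t) β). b)
  ~> \(β : Type0). \(κ : (\(g : Type0). g) β). κ
  ~> \(β : Type0). \(κ : β). κ
the term's type:
  Pi (β : Type0). Pi (κ : β). β


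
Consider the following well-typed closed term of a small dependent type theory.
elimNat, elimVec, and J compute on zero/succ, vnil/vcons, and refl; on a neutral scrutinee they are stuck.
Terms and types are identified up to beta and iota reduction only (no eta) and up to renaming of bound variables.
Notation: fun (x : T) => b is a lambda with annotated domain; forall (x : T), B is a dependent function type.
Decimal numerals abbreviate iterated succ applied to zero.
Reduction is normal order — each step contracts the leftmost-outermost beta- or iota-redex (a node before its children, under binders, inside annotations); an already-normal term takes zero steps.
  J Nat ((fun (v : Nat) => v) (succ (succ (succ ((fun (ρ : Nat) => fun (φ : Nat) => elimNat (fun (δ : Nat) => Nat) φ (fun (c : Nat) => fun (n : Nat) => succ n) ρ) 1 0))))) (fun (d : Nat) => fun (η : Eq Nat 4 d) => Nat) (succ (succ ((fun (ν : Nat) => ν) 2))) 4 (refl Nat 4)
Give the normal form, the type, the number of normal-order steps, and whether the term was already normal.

reduced normal form:
  4
type:
  Nat
steps to reach normal form (normal order): 2
term was already normal: no
first contracted redex: a J iota-redex


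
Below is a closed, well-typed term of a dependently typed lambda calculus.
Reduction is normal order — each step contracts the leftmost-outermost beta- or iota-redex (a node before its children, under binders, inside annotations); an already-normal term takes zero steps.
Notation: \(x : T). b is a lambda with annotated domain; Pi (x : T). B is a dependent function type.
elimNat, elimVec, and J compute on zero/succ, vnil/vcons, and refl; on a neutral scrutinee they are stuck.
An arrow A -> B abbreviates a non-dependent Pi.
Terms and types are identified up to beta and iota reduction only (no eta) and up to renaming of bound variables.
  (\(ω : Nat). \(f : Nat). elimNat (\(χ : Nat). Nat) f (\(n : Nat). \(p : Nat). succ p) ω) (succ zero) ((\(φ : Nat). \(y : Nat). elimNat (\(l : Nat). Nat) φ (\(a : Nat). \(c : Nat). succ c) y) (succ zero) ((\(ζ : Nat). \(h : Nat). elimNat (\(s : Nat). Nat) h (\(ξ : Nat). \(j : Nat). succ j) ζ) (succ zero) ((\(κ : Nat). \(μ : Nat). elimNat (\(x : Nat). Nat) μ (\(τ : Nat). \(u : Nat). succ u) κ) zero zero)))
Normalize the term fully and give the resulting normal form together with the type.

reduced normal form:
  succ (succ (succ zero))
inferred type:
  Nat
observation: 21 normal-order steps separate the term from its normal form.


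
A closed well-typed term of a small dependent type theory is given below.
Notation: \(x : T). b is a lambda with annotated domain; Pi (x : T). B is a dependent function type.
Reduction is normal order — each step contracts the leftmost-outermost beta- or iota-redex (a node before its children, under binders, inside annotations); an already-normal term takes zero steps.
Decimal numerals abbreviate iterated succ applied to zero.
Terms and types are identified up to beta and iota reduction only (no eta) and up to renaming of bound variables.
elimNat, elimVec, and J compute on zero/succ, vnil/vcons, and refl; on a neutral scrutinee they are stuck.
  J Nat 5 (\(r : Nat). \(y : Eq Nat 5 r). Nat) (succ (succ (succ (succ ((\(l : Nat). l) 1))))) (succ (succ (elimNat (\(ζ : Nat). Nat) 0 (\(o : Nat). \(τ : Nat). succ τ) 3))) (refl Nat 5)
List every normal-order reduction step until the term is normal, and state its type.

normal-order reduction sequence:
  J Nat 5 (\(r : Nat). \(y : Eq Nat 5 r). Nat) (succ (succ (succ (succ ((\(l : Nat). l) 1))))) (succ (succ (elimNat (\(ζ : Nat). Nat) 0 (\(o : Nat). \(τ : Nat). succ τ) 3))) (refl Nat 5)
  ~> succ (succ (succ (succ ((\(r : Nat). r) 1))))
  ~> 5
inferred type:
  Nat


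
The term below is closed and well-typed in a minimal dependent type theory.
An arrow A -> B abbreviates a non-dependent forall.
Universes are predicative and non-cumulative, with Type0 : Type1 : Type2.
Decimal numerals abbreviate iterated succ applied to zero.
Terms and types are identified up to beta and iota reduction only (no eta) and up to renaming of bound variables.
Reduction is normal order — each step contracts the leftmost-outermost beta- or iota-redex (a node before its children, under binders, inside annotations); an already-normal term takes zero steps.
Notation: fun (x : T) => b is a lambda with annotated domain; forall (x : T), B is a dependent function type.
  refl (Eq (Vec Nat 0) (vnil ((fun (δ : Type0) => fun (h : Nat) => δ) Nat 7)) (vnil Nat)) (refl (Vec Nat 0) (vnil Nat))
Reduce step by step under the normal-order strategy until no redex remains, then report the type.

normal-order reduction sequence:
  refl (Eq (Vec Nat 0) (vnil ((fun (δ : Type0) => fun (h : Nat) => δ) Nat 7)) (vnil Nat)) (refl (Vec Nat 0) (vnil Nat))
  ~> refl (Eq (Vec Nat 0) (vnil ((fun (δ : Nat) => Nat) 7)) (vnil Nat)) (refl (Vec Nat 0) (vnil Nat))
  ~> refl (Eq (Vec Nat 0) (vnil Nat) (vnil Nat)) (refl (Vec Nat 0) (vnil Nat))
type:
  Eq (Eq (Vec Nat 0) (vnil Nat) (vnil Nat)) (refl (Vec Nat 0) (vnil Nat)) (refl (Vec Nat 0) (vnil Nat))


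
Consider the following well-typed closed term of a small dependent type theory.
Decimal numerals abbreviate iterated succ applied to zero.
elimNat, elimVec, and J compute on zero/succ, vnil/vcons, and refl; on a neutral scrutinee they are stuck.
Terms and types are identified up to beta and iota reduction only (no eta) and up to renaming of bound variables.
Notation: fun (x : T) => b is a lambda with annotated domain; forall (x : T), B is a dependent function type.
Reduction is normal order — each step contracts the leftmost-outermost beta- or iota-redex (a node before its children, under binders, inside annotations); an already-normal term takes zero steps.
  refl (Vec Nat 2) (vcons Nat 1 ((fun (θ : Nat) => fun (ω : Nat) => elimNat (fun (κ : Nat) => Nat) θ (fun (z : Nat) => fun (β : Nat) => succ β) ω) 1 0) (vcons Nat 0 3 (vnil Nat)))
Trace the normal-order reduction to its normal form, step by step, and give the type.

normal-order reduction sequence:
  refl (Vec Nat 2) (vcons Nat 1 ((fun (θ : Nat) => fun (ω : Nat) => elimNat (fun (κ : Nat) => Nat) θ (fun (z : Nat) => fun (β : Nat) => succ β) ω) 1 0) (vcons Nat 0 3 (vnil Nat)))
  ~> refl (Vec Nat 2) (vcons Nat 1 ((fun (θ : Nat) => elimNat (fun (ω : Nat) => Nat) 1 (fun (κ : Nat) => fun (z : Nat) => succ z) θ) 0) (vcons Nat 0 3 (vnil Nat)))
  ~> refl (Vec Nat 2) (vcons Nat 1 (elimNat (fun (θ : Nat) => Nat) 1 (fun (ω : Nat) => fun (κ : Nat) => succ κ) 0) (vcons Nat 0 3 (vnil Nat)))
  ~> refl (Vec Nat 2) (vcons Nat 1 1 (vcons Nat 0 3 (vnil Nat)))
the term's type:
  Eq (Vec Nat 2) (vcons Nat 1 1 (vcons Nat 0 3 (vnil Nat))) (vcons Nat 1 1 (vcons Nat 0 3 (vnil Nat)))


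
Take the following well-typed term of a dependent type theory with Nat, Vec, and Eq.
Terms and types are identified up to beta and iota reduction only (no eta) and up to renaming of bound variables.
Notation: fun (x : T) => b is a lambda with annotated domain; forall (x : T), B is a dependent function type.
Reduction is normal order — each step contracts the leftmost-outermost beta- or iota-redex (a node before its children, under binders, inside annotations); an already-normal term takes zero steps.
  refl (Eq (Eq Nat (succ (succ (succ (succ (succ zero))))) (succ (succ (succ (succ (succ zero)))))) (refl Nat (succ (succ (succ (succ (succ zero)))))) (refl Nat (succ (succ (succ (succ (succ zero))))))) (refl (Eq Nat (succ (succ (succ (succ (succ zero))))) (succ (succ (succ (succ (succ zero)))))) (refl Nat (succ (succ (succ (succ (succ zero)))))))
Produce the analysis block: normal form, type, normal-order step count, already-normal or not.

resulting normal form:
  refl (Eq (Eq Nat (succ (succ (succ (succ (succ zero))))) (succ (succ (succ (succ (succ zero)))))) (refl Nat (succ (succ (succ (succ (succ zero)))))) (refl Nat (succ (succ (succ (succ (succ zero))))))) (refl (Eq Nat (succ (succ (succ (succ (succ zero))))) (succ (succ (succ (succ (succ zero)))))) (refl Nat (succ (succ (succ (succ (succ zero)))))))
inferred type:
  Eq (Eq (Eq Nat (succ (succ (succ (succ (succ zero))))) (succ (succ (succ (succ (succ zero)))))) (refl Nat (succ (succ (succ (succ (succ zero)))))) (refl Nat (succ (succ (succ (succ (succ zero))))))) (refl (Eq Nat (succ (succ (succ (succ (succ zero))))) (succ (succ (succ (succ (succ zero)))))) (refl Nat (succ (succ (succ (succ (succ zero))))))) (refl (Eq Nat (succ (succ (succ (succ (succ zero))))) (succ (succ (succ (succ (succ zero)))))) (refl Nat (succ (succ (succ (succ (succ zero)))))))
steps to reach normal form (normal order): 0
term was already normal: yes


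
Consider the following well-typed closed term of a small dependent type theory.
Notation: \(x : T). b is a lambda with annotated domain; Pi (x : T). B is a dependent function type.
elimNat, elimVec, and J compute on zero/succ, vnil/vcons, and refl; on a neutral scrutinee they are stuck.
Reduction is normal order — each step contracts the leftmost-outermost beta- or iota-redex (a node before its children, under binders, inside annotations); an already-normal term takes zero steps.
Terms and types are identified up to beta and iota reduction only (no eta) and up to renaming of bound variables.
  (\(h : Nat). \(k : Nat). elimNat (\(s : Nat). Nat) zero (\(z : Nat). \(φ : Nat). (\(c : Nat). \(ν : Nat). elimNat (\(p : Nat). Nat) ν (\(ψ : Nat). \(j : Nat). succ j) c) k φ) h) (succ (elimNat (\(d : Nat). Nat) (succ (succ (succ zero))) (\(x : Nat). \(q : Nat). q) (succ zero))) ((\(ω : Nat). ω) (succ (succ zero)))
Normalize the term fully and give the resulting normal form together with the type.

normal form:
  succ (succ (succ (succ (succ (succ (succ (succ zero)))))))
type:
  Nat


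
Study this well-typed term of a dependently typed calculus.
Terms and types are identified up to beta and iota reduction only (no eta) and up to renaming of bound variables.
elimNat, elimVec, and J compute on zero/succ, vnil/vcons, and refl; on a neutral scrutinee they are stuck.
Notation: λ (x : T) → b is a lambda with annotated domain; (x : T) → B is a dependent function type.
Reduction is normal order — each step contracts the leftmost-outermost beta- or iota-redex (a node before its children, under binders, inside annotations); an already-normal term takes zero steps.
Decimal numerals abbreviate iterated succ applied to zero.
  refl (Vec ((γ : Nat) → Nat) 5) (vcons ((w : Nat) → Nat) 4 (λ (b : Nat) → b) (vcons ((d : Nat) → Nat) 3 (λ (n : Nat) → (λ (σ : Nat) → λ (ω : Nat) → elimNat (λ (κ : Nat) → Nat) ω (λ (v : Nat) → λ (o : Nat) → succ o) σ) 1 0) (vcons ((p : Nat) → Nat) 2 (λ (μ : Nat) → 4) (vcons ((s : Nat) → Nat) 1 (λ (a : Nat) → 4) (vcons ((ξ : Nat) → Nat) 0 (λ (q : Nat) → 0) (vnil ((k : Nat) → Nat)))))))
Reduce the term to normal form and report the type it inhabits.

normal form:
  refl (Vec ((γ : Nat) → Nat) 5) (vcons ((w : Nat) → Nat) 4 (λ (b : Nat) → b) (vcons ((d : Nat) → Nat) 3 (λ (n : Nat) → 1) (vcons ((σ : Nat) → Nat) 2 (λ (ω : Nat) → 4) (vcons ((κ : Nat) → Nat) 1 (λ (v : Nat) → 4) (vcons ((o : Nat) → Nat) 0 (λ (p : Nat) → 0) (vnil ((μ : Nat) → Nat)))))))
inferred type:
  Eq (Vec ((γ : Nat) → Nat) 5) (vcons ((w : Nat) → Nat) 4 (λ (b : Nat) → b) (vcons ((d : Nat) → Nat) 3 (λ (n : Nat) → 1) (vcons ((σ : Nat) → Nat) 2 (λ (ω : Nat) → 4) (vcons ((κ : Nat) → Nat) 1 (λ (v : Nat) → 4) (vcons ((o : Nat) → Nat) 0 (λ (p : Nat) → 0) (vnil ((μ : Nat) → Nat))))))) (vcons ((s : Nat) → Nat) 4 (λ (a : Nat) → a) (vcons ((ξ : Nat) → Nat) 3 (λ (q : Nat) → 1) (vcons ((k : Nat) → Nat) 2 (λ (u : Nat) → 4) (vcons ((α : Nat) → Nat) 1 (λ (β : Nat) → 4) (vcons ((m : Nat) → Nat) 0 (λ (r : Nat) → 0) (vnil ((l : Nat) → Nat)))))))
observation: 6 normal-order steps separate the term from its normal form.


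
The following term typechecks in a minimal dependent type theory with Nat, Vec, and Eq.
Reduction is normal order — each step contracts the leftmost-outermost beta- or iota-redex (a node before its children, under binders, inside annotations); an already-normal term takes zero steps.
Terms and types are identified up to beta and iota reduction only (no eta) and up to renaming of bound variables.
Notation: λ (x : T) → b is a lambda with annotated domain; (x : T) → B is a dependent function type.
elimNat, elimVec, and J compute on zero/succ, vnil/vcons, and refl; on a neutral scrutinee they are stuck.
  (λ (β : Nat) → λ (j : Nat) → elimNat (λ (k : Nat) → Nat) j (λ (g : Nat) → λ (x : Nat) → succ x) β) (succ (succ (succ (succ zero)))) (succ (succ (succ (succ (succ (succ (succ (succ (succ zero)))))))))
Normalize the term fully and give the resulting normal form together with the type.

reduced normal form:
  succ (succ (succ (succ (succ (succ (succ (succ (succ (succ (succ (succ (succ zero))))))))))))
type:
  Nat


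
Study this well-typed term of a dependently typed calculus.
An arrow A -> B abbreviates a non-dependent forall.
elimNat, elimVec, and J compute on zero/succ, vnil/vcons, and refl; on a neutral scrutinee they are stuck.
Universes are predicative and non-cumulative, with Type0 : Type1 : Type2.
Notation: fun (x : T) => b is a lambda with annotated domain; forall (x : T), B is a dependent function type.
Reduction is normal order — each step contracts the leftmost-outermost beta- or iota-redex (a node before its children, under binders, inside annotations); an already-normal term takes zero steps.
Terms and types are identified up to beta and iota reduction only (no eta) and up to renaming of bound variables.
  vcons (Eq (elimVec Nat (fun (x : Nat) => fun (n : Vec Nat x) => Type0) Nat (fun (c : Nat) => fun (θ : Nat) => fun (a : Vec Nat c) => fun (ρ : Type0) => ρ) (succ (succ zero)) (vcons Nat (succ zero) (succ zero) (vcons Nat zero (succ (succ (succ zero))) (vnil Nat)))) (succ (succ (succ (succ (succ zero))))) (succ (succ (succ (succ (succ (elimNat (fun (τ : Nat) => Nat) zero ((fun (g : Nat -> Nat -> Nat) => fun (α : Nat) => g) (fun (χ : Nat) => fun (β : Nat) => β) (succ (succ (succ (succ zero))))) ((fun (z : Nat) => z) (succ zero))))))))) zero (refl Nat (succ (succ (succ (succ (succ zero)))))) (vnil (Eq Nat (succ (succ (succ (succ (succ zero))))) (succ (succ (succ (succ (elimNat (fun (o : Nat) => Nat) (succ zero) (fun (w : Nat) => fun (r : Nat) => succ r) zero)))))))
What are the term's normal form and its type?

reduced normal form:
  vcons (Eq Nat (succ (succ (succ (succ (succ zero))))) (succ (succ (succ (succ (succ zero)))))) zero (refl Nat (succ (succ (succ (succ (succ zero)))))) (vnil (Eq Nat (succ (succ (succ (succ (succ zero))))) (succ (succ (succ (succ (succ zero)))))))
inferred type:
  Vec (Eq Nat (succ (succ (succ (succ (succ zero))))) (succ (succ (succ (succ (succ zero)))))) (succ zero)
observation: 19 normal-order steps normalize the term, beginning with an elimVec iota-redex.


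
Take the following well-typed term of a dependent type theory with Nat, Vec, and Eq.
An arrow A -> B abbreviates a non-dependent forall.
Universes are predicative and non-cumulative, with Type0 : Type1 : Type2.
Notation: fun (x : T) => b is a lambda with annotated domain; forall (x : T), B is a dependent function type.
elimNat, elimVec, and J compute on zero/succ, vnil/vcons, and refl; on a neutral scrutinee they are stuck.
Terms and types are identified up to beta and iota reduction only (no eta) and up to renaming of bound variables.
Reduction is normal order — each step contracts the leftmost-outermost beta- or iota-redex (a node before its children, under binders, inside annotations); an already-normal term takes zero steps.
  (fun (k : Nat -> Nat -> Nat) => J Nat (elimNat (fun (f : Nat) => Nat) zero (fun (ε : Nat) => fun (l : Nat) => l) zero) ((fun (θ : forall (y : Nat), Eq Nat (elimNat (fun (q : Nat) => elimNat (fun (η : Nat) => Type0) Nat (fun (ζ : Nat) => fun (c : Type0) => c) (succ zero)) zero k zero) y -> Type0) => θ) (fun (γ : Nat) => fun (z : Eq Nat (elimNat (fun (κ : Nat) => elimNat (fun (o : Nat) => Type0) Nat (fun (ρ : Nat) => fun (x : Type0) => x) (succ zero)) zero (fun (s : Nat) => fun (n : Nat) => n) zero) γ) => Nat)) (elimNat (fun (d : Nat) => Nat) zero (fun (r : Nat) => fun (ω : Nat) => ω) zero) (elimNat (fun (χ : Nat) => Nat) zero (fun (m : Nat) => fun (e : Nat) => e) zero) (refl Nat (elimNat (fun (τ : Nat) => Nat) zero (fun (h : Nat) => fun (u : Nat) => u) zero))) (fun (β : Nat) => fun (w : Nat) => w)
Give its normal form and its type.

normal form:
  zero
inferred type:
  Nat


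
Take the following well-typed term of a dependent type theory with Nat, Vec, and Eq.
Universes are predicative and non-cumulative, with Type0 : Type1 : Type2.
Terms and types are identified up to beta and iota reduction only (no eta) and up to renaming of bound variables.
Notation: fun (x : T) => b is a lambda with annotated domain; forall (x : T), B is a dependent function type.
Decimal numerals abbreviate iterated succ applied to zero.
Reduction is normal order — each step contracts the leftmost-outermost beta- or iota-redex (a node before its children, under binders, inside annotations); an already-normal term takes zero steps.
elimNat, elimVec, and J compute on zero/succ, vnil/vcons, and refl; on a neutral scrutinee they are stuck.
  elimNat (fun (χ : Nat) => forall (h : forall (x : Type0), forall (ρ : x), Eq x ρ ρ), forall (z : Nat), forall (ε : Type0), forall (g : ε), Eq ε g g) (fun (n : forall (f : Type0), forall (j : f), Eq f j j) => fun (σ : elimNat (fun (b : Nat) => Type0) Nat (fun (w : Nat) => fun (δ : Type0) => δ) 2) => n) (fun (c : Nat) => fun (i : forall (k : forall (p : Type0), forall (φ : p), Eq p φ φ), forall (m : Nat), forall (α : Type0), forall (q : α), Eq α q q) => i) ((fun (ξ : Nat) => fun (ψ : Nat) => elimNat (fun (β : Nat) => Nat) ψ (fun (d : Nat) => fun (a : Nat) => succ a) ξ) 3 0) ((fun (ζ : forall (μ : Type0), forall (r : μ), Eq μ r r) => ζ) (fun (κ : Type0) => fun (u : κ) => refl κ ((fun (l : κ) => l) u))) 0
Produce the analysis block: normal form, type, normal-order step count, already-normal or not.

resulting normal form:
  fun (χ : Type0) => fun (h : χ) => refl χ h
type:
  forall (χ : Type0), forall (h : χ), Eq χ h h
normal-order step count: 33
already normal: no
first contracted redex: an elimNat iota-redex


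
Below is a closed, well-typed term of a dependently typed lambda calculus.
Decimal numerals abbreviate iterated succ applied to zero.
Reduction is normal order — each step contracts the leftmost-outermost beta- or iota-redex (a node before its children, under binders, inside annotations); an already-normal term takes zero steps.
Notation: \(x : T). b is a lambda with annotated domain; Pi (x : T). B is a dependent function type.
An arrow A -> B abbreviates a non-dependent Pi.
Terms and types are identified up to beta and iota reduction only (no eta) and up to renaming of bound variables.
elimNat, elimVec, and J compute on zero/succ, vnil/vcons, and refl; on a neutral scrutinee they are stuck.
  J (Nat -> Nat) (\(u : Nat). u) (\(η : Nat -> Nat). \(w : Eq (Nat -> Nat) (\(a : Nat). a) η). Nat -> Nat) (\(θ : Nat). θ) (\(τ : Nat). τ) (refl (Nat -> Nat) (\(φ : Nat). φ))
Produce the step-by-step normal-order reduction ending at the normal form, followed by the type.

normal-order reduction:
  J (Nat -> Nat) (\(u : Nat). u) (\(η : Nat -> Nat). \(w : Eq (Nat -> Nat) (\(a : Nat). a) η). Nat -> Nat) (\(θ : Nat). θ) (\(τ : Nat). τ) (refl (Nat -> Nat) (\(φ : Nat). φ))
  ~> \(u : Nat). u
the term's type:
  Nat -> Nat


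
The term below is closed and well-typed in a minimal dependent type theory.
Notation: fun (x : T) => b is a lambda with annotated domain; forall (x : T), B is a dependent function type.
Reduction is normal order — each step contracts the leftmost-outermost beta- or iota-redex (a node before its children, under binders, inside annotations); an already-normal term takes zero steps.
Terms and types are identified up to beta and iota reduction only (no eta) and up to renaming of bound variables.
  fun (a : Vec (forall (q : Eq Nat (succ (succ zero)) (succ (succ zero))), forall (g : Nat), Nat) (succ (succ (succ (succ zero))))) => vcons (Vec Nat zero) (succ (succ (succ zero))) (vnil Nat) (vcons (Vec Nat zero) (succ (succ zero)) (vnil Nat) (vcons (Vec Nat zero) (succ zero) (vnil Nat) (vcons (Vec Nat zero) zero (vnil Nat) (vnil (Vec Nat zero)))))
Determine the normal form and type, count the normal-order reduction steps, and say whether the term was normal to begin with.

resulting normal form:
  fun (a : Vec (forall (q : Eq Nat (succ (succ zero)) (succ (succ zero))), forall (g : Nat), Nat) (succ (succ (succ (succ zero))))) => vcons (Vec Nat zero) (succ (succ (succ zero))) (vnil Nat) (vcons (Vec Nat zero) (succ (succ zero)) (vnil Nat) (vcons (Vec Nat zero) (succ zero) (vnil Nat) (vcons (Vec Nat zero) zero (vnil Nat) (vnil (Vec Nat zero)))))
type:
  forall (a : Vec (forall (q : Eq Nat (succ (succ zero)) (succ (succ zero))), forall (g : Nat), Nat) (succ (succ (succ (succ zero))))), Vec (Vec Nat zero) (succ (succ (succ (succ zero))))
steps to reach normal form (normal order): 0
already normal: yes


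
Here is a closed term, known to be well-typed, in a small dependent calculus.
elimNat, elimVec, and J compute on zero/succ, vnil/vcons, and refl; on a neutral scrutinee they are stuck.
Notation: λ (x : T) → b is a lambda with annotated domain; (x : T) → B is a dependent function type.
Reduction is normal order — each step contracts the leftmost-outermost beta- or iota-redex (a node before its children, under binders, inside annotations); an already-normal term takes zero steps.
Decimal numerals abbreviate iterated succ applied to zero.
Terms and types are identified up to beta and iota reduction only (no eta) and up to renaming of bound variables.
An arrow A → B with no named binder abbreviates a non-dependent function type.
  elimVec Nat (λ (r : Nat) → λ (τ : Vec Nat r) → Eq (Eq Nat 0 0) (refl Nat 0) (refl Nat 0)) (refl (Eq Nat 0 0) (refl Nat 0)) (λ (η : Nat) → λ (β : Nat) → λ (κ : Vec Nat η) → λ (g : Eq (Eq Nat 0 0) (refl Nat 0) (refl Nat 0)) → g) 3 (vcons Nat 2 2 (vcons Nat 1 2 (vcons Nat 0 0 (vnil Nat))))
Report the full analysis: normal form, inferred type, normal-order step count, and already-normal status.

reduced normal form:
  refl (Eq Nat 0 0) (refl Nat 0)
inferred type:
  Eq (Eq Nat 0 0) (refl Nat 0) (refl Nat 0)
normal-order step count: 16
already normal: no
first contracted redex: an elimVec iota-redex


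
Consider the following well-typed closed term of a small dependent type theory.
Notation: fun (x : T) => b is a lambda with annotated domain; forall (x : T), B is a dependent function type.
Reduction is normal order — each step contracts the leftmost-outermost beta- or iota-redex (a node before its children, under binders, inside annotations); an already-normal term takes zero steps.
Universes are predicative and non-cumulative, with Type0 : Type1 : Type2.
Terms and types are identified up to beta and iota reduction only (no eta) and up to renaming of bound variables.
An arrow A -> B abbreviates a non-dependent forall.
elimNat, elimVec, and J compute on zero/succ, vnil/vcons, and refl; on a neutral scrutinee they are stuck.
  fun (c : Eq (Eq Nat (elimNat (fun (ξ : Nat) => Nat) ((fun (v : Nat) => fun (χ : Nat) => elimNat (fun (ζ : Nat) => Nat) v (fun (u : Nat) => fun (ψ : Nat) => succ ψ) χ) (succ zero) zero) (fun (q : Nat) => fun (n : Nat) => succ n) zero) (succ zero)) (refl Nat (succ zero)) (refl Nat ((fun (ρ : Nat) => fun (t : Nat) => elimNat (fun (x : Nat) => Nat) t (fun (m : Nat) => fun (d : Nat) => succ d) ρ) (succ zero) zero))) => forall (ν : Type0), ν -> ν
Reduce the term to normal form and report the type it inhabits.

normal form:
  fun (c : Eq (Eq Nat (succ zero) (succ zero)) (refl Nat (succ zero)) (refl Nat (succ zero))) => forall (ξ : Type0), ξ -> ξ
the term's type:
  Eq (Eq Nat (succ zero) (succ zero)) (refl Nat (succ zero)) (refl Nat (succ zero)) -> Type1
observation: the first redex contracted is an elimNat iota-redex; the normal form is reached in 10 normal-order steps.


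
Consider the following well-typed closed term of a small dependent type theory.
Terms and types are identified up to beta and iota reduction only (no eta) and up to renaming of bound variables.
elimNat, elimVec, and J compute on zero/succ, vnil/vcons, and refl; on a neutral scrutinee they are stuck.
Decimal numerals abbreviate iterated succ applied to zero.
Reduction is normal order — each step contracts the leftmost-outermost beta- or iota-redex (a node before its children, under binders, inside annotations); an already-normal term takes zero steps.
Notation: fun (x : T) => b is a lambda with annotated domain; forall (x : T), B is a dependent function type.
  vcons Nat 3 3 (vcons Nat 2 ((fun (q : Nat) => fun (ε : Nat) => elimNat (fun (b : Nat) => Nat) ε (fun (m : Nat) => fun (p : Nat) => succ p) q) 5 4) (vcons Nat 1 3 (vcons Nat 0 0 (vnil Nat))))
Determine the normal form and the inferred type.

resulting normal form:
  vcons Nat 3 3 (vcons Nat 2 9 (vcons Nat 1 3 (vcons Nat 0 0 (vnil Nat))))
inferred type:
  Vec Nat 4
observation: normalization takes exactly 18 steps under the normal-order strategy.


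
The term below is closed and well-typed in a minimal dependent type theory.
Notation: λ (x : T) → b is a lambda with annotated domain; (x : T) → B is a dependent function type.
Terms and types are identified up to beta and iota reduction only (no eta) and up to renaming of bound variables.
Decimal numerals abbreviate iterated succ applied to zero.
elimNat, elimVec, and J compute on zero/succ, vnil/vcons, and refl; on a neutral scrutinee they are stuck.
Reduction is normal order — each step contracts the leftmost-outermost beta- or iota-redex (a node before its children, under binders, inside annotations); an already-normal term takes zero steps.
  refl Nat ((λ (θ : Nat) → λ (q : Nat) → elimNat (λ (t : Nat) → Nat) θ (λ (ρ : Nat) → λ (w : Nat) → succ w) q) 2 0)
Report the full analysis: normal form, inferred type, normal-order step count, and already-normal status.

normal form:
  refl Nat 2
inferred type:
  Eq Nat 2 2
steps to reach normal form (normal order): 3
started in normal form: no
first redex: a beta-redex


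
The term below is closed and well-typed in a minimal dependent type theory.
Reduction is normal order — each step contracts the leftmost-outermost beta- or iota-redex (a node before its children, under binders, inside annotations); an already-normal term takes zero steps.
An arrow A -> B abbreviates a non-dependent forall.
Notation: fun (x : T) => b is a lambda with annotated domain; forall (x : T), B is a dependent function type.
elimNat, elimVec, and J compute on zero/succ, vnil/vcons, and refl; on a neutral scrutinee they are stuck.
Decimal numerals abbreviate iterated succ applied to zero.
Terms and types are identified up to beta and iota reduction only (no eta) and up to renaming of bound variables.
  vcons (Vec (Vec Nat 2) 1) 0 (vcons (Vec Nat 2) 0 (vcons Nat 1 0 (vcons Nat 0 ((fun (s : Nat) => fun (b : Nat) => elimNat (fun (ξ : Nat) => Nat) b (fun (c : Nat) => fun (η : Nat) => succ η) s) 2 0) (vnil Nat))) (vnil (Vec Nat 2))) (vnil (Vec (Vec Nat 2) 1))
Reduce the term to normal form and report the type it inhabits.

normal form:
  vcons (Vec (Vec Nat 2) 1) 0 (vcons (Vec Nat 2) 0 (vcons Nat 1 0 (vcons Nat 0 2 (vnil Nat))) (vnil (Vec Nat 2))) (vnil (Vec (Vec Nat 2) 1))
inferred type:
  Vec (Vec (Vec Nat 2) 1) 1


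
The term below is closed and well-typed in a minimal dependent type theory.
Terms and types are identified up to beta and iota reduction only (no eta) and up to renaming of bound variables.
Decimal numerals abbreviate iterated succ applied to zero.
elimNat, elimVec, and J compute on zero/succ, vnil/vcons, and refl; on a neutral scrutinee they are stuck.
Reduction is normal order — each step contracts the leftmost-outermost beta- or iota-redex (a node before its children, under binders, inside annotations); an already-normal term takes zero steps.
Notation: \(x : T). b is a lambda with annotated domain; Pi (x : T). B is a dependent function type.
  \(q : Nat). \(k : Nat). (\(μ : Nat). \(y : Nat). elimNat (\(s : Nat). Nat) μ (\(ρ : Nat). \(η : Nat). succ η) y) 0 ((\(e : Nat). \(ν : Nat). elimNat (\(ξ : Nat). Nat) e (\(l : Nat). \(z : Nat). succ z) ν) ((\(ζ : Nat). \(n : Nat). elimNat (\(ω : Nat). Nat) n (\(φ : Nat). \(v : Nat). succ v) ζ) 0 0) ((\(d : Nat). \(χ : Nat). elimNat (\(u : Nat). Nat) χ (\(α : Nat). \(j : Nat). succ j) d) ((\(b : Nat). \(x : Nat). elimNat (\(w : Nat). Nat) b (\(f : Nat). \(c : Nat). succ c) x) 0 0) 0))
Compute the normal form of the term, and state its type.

normal form:
  \(q : Nat). \(k : Nat). 0
the term's type:
  Pi (q : Nat). Pi (k : Nat). Nat
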